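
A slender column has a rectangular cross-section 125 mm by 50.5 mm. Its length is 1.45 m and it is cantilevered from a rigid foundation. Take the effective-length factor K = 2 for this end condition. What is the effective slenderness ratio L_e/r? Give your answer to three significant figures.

For a rectangle r_min = b/√12 = 50.5/√12 = 14.58 mm
L_e = K·L = 2 × 1.45 m = 2.900 m = 2900.0 mm
λ = L_e / r_min = 2900.0 / 14.58 = 199

λ ≈ 199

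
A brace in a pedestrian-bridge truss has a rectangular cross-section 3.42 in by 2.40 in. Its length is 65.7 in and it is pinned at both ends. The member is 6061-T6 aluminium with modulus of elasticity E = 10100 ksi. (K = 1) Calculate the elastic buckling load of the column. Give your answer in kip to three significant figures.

Buckling occurs about the weak axis: I_min = h·b³/12 with b = 2.40 in (the shorter side).
I_min = 3.42×2.40³/12 = 3.940 in⁴
Effective length L_e = K·L = 1 × 65.7 = 65.70 in
P_cr = π²EI / L_e² = π² × 10100×10³ × 3.940 / 65.70² = 9.098×10^4 lb

P_cr ≈ 91.0 kip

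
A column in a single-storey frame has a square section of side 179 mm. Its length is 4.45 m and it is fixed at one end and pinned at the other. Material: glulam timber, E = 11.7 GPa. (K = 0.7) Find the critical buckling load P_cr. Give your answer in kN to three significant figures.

P_cr ≈ 1020 kN

I = a⁴/12 = 179⁴/12 = 8.555×10^7 mm⁴
I = 8.555×10^7 mm⁴ = 8.555×10^-5 m⁴
Effective length L_e = K·L = 0.7 × 4.45 = 3.115 m
P_cr = π²EI / L_e² = π² × 11.7×10⁹ × 8.555×10^-5 / 3.115² = 1.018×10^6 N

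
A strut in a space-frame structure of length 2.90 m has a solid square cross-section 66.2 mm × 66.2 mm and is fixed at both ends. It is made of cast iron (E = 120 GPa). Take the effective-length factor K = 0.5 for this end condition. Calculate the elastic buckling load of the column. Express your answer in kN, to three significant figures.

P_cr ≈ 902 kN

I = a⁴/12 = 66.2⁴/12 = 1.600×10^6 mm⁴
I = 1.600×10^6 mm⁴ = 1.600×10^-6 m⁴
Effective length L_e = K·L = 0.5 × 2.90 = 1.450 m
P_cr = π²EI / L_e² = π² × 120×10⁹ × 1.600×10^-6 / 1.450² = 9.016×10^5 N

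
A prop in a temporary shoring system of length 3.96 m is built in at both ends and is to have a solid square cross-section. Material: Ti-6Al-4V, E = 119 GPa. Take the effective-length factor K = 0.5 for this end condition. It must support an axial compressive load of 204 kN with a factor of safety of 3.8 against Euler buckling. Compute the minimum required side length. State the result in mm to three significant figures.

Required P_cr = n·P = 3.8 × 204 = 775.2 kN
L_e = K·L = 0.5 × 3.96 = 1.980 m
Required I = P_cr·L_e²/(π²E) = 7.752×10^5 × 1.980² / (π² × 1.19×10^11) = 2.588×10^-6 m⁴
I_req = 2.588×10^6 mm⁴
Solid square: I = a⁴/12  ⇒  a = (12I)^(1/4) = (12×2.588×10^6)^(1/4) = 74.6 mm

a ≈ 74.6 mm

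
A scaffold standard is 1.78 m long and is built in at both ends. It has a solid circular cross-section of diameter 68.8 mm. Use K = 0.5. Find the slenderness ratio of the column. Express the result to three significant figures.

For a solid circle r = d/4 = 68.8/4 = 17.20 mm
L_e = K·L = 0.5 × 1.78 m = 0.8900 m = 890.00 mm
λ = L_e / r_min = 890.00 / 17.20 = 51.7

λ ≈ 51.7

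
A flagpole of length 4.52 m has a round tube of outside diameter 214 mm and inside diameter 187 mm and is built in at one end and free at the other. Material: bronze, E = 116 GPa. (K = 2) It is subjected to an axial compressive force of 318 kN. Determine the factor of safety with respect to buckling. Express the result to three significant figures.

d_o = 214 mm, d_i = 187 mm
I = π(d_o⁴ − d_i⁴)/64 = π(214⁴ − 187.0⁴)/64 = 4.292×10^7 mm⁴
I = 4.292×10^7 mm⁴ = 4.292×10^-5 m⁴
Effective length L_e = K·L = 2 × 4.52 = 9.040 m
P_cr = π²EI / L_e² = π² × 116×10⁹ × 4.292×10^-5 / 9.040² = 6.013×10^5 N
Factor of safety n = P_cr / P = 601.34 / 318 = 1.89

n ≈ 1.89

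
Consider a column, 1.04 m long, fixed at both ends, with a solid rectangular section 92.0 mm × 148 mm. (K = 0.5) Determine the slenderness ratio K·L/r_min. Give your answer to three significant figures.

λ ≈ 19.6

Buckling occurs about the weak axis: I_min = h·b³/12 with b = 92.0 mm (the shorter side).
I_min = 148×92.0³/12 = 9.604×10^6 mm⁴
A = 1.362×10^4 mm²;  r_min = √(I/A) = √(9.604×10^6/1.362×10^4) = 26.56 mm
L_e = K·L = 0.5 × 1.04 m = 0.5200 m = 520.00 mm
λ = L_e / r_min = 520.00 / 26.56 = 19.6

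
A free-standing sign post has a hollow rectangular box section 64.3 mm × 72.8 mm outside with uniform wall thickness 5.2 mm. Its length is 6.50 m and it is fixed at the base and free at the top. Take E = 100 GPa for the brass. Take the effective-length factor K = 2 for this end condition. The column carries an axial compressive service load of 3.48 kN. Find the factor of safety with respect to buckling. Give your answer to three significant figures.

n ≈ 1.34

Inner dimensions: h_i = 72.8 − 2×5.2 = 62.40 mm, b_i = 64.3 − 2×5.2 = 53.90 mm
Weak-axis I_min = (h_o·b_o³ − h_i·b_i³)/12 with b_o = 64.3, b_i = 53.90 mm (shorter outer/inner sides).
I_min = (72.8×64.3³ − 62.40×53.90³)/12 = 7.985×10^5 mm⁴
I = 7.985×10^5 mm⁴ = 7.985×10^-7 m⁴
Effective length L_e = K·L = 2 × 6.50 = 13.00 m
P_cr = π²EI / L_e² = π² × 100×10⁹ × 7.985×10^-7 / 13.00² = 4.663×10^3 N
Factor of safety n = P_cr / P = 4.6635 / 3.48 = 1.34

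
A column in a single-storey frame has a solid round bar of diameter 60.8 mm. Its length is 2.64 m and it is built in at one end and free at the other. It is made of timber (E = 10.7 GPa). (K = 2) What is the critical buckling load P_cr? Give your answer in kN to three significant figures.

P_cr ≈ 2.54 kN

I = πd⁴/64 = π×60.8⁴/64 = 6.708×10^5 mm⁴
I = 6.708×10^5 mm⁴ = 6.708×10^-7 m⁴
Effective length L_e = K·L = 2 × 2.64 = 5.280 m
P_cr = π²EI / L_e² = π² × 10.7×10⁹ × 6.708×10^-7 / 5.280² = 2.541×10^3 N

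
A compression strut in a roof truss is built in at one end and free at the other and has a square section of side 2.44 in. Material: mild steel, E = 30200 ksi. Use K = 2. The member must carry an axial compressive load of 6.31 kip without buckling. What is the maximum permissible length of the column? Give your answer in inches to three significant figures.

L_max ≈ 187 in

I = a⁴/12 = 2.44⁴/12 = 2.954 in⁴
At the buckling limit P_cr = P = 6.310×10^3 lb
From P_cr = π²EI/(K·L)²:  L = (1/K)·√(π²EI/P_cr) = (1/2)·√(π²×3.02×10^7×2.954/6.310×10^3)
L = 187 in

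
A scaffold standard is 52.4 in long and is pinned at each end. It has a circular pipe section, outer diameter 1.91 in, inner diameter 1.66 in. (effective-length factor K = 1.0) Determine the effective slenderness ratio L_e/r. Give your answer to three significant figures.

λ ≈ 82.8

d_o = 1.91 in, d_i = 1.66 in
I = π(d_o⁴ − d_i⁴)/64 = π(1.91⁴ − 1.660⁴)/64 = 0.2805 in⁴
A = 0.7010 in²;  r_min = √(I/A) = √(0.2805/0.7010) = 0.6326 in
L_e = K·L = 1 × 52.4 = 52.40 in
λ = L_e / r_min = 52.400 / 0.6326 = 82.8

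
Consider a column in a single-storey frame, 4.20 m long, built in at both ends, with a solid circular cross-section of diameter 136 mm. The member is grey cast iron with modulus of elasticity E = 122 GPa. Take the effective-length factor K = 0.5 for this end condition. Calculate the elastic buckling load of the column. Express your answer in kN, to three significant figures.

I = πd⁴/64 = π×136⁴/64 = 1.679×10^7 mm⁴
I = 1.679×10^7 mm⁴ = 1.679×10^-5 m⁴
Effective length L_e = K·L = 0.5 × 4.20 = 2.100 m
P_cr = π²EI / L_e² = π² × 122×10⁹ × 1.679×10^-5 / 2.100² = 4.585×10^6 N

P_cr ≈ 4590 kN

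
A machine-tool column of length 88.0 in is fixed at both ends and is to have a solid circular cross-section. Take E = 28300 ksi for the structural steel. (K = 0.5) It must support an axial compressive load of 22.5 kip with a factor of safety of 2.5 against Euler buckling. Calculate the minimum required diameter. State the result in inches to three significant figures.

d ≈ 1.68 in

Required P_cr = n·P = 2.5 × 22.5 = 56.25 kip
L_e = K·L = 0.5 × 88.0 = 44.00 in
Required I = P_cr·L_e²/(π²E) = 5.625×10^4 × 44.00² / (π² × 2.83×10^7) = 0.3899 in⁴
Solid circle: I = πd⁴/64  ⇒  d = (64I/π)^(1/4) = (64×0.3899/π)^(1/4) = 1.68 in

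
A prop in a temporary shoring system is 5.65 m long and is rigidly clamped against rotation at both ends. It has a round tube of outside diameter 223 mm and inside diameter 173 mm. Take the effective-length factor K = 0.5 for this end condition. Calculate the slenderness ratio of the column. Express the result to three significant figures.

d_o = 223 mm, d_i = 173 mm
I = π(d_o⁴ − d_i⁴)/64 = π(223⁴ − 173.0⁴)/64 = 7.742×10^7 mm⁴
A = 1.555×10^4 mm²;  r_min = √(I/A) = √(7.742×10^7/1.555×10^4) = 70.56 mm
L_e = K·L = 0.5 × 5.65 m = 2.825 m = 2825.0 mm
λ = L_e / r_min = 2825.0 / 70.56 = 40.0

λ ≈ 40.0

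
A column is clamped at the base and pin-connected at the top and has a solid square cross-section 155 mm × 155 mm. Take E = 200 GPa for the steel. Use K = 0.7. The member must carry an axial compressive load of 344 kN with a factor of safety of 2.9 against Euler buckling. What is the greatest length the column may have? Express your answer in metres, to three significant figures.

L_max ≈ 13.9 m

I = a⁴/12 = 155⁴/12 = 4.810×10^7 mm⁴
I = 4.810×10^-5 m⁴
Required critical load P_cr = n·P = 2.9 × 344 = 997.6 kN = 9.976×10^5 N
From P_cr = π²EI/(K·L)²:  L = (1/K)·√(π²EI/P_cr) = (1/0.7)·√(π²×2.00×10^11×4.810×10^-5/9.976×10^5)
L = 13.9 m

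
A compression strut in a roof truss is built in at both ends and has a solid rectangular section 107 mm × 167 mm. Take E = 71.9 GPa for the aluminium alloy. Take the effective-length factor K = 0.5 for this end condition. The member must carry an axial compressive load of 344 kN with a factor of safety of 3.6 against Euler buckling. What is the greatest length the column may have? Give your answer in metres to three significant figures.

L_max ≈ 6.25 m

Buckling occurs about the weak axis: I_min = h·b³/12 with b = 107 mm (the shorter side).
I_min = 167×107³/12 = 1.705×10^7 mm⁴
I = 1.705×10^-5 m⁴
Required critical load P_cr = n·P = 3.6 × 344 = 1238 kN = 1.238×10^6 N
From P_cr = π²EI/(K·L)²:  L = (1/K)·√(π²EI/P_cr) = (1/0.5)·√(π²×7.19×10^10×1.705×10^-5/1.238×10^6)
L = 6.25 m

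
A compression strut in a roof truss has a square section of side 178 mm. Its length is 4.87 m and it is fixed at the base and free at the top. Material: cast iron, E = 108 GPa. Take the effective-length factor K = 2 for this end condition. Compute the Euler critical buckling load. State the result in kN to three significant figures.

P_cr ≈ 940 kN

I = a⁴/12 = 178⁴/12 = 8.366×10^7 mm⁴
I = 8.366×10^7 mm⁴ = 8.366×10^-5 m⁴
Effective length L_e = K·L = 2 × 4.87 = 9.740 m
P_cr = π²EI / L_e² = π² × 108×10⁹ × 8.366×10^-5 / 9.740² = 9.399×10^5 N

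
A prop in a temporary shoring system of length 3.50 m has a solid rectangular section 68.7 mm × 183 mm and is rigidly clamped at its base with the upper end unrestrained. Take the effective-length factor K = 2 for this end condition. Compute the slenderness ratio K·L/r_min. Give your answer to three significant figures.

Buckling occurs about the weak axis: I_min = h·b³/12 with b = 68.7 mm (the shorter side).
I_min = 183×68.7³/12 = 4.945×10^6 mm⁴
A = 1.257×10^4 mm²;  r_min = √(I/A) = √(4.945×10^6/1.257×10^4) = 19.83 mm
L_e = K·L = 2 × 3.50 m = 7.000 m = 7000.0 mm
λ = L_e / r_min = 7000.0 / 19.83 = 353

λ ≈ 353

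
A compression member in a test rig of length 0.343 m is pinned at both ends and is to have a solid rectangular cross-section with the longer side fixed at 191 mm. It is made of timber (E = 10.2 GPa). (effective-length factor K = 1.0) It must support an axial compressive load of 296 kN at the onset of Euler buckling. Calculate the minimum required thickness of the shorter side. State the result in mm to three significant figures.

b ≈ 27.9 mm

L_e = K·L = 1 × 0.343 = 0.3430 m
Required I = P_cr·L_e²/(π²E) = 2.960×10^5 × 0.3430² / (π² × 1.02×10^10) = 3.459×10^-7 m⁴
I_req = 3.459×10^5 mm⁴
Rectangle, weak axis: I_min = h·b³/12 with h = 191 mm fixed  ⇒  b = (12I/h)^(1/3) = 27.9 mm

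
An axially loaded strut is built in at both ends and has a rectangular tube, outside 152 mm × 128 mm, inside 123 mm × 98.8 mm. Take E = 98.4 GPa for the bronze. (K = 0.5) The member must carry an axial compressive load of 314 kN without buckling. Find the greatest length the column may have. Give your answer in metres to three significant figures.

Weak-axis I_min = (h_o·b_o³ − h_i·b_i³)/12 with b_o = 128, b_i = 98.80 mm (shorter outer/inner sides).
I_min = (152×128³ − 123.0×98.80³)/12 = 1.668×10^7 mm⁴
I = 1.668×10^-5 m⁴
At the buckling limit P_cr = P = 3.140×10^5 N
From P_cr = π²EI/(K·L)²:  L = (1/K)·√(π²EI/P_cr) = (1/0.5)·√(π²×9.84×10^10×1.668×10^-5/3.140×10^5)
L = 14.4 m

L_max ≈ 14.4 m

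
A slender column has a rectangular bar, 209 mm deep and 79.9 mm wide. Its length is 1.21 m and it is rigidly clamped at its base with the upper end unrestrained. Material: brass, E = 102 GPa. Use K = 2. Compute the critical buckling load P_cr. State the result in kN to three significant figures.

Buckling occurs about the weak axis: I_min = h·b³/12 with b = 79.9 mm (the shorter side).
I_min = 209×79.9³/12 = 8.884×10^6 mm⁴
I = 8.884×10^6 mm⁴ = 8.884×10^-6 m⁴
Effective length L_e = K·L = 2 × 1.21 = 2.420 m
P_cr = π²EI / L_e² = π² × 102×10⁹ × 8.884×10^-6 / 2.420² = 1.527×10^6 N

P_cr ≈ 1530 kN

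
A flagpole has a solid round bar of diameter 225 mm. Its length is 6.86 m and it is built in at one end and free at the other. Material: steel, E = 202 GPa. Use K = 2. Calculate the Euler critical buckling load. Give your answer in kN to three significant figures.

I = πd⁴/64 = π×225⁴/64 = 1.258×10^8 mm⁴
I = 1.258×10^8 mm⁴ = 1.258×10^-4 m⁴
Effective length L_e = K·L = 2 × 6.86 = 13.72 m
P_cr = π²EI / L_e² = π² × 202×10⁹ × 1.258×10^-4 / 13.72² = 1.332×10^6 N

P_cr ≈ 1330 kN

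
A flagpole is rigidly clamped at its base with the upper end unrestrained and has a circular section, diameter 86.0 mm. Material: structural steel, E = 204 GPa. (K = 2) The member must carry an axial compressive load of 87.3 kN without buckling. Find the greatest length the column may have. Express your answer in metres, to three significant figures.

I = πd⁴/64 = π×86.0⁴/64 = 2.685×10^6 mm⁴
I = 2.685×10^-6 m⁴
At the buckling limit P_cr = P = 8.730×10^4 N
From P_cr = π²EI/(K·L)²:  L = (1/K)·√(π²EI/P_cr) = (1/2)·√(π²×2.04×10^11×2.685×10^-6/8.730×10^4)
L = 3.93 m

L_max ≈ 3.93 m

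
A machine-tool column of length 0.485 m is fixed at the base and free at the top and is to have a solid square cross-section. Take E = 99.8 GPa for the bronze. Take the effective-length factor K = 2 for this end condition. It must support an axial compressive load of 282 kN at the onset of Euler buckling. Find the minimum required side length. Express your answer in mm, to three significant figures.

L_e = K·L = 2 × 0.485 = 0.9700 m
Required I = P_cr·L_e²/(π²E) = 2.820×10^5 × 0.9700² / (π² × 9.98×10^10) = 2.694×10^-7 m⁴
I_req = 2.694×10^5 mm⁴
Solid square: I = a⁴/12  ⇒  a = (12I)^(1/4) = (12×2.694×10^5)^(1/4) = 42.4 mm

a ≈ 42.4 mm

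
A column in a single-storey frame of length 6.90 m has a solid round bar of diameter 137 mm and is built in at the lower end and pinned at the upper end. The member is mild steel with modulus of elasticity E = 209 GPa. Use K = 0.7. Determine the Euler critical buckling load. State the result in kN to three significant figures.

I = πd⁴/64 = π×137⁴/64 = 1.729×10^7 mm⁴
I = 1.729×10^7 mm⁴ = 1.729×10^-5 m⁴
Effective length L_e = K·L = 0.7 × 6.90 = 4.830 m
P_cr = π²EI / L_e² = π² × 209×10⁹ × 1.729×10^-5 / 4.830² = 1.529×10^6 N

P_cr ≈ 1530 kN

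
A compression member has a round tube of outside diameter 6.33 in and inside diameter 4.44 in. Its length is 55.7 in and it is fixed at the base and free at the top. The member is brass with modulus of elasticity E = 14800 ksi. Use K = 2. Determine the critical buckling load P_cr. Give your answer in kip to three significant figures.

P_cr ≈ 703 kip

d_o = 6.33 in, d_i = 4.44 in
I = π(d_o⁴ − d_i⁴)/64 = π(6.33⁴ − 4.440⁴)/64 = 59.73 in⁴
Effective length L_e = K·L = 2 × 55.7 = 111.4 in
P_cr = π²EI / L_e² = π² × 14800×10³ × 59.73 / 111.4² = 7.031×10^5 lb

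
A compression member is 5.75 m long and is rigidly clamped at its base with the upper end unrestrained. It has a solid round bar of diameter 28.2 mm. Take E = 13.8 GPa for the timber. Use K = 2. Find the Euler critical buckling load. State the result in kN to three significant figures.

P_cr ≈ 0.0320 kN

I = πd⁴/64 = π×28.2⁴/64 = 3.104×10^4 mm⁴
I = 3.104×10^4 mm⁴ = 3.104×10^-8 m⁴
Effective length L_e = K·L = 2 × 5.75 = 11.50 m
P_cr = π²EI / L_e² = π² × 13.8×10⁹ × 3.104×10^-8 / 11.50² = 31.97 N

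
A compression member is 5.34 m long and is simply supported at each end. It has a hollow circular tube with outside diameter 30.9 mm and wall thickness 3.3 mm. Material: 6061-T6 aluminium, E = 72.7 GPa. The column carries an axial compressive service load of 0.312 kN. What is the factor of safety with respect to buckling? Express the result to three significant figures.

n ≈ 2.23

Inner diameter d_i = 30.9 − 2×3.3 = 24.30 mm
I = π(d_o⁴ − d_i⁴)/64 = π(30.9⁴ − 24.30⁴)/64 = 2.764×10^4 mm⁴
I = 2.764×10^4 mm⁴ = 2.764×10^-8 m⁴
Effective length L_e = K·L = 1 × 5.34 = 5.340 m
P_cr = π²EI / L_e² = π² × 72.7×10⁹ × 2.764×10^-8 / 5.340² = 695.4 N
Factor of safety n = P_cr / P = 0.69537 / 0.312 = 2.23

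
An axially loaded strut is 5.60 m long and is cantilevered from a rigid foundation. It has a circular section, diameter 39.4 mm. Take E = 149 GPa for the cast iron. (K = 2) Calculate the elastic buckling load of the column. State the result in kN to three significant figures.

I = πd⁴/64 = π×39.4⁴/64 = 1.183×10^5 mm⁴
I = 1.183×10^5 mm⁴ = 1.183×10^-7 m⁴
Effective length L_e = K·L = 2 × 5.60 = 11.20 m
P_cr = π²EI / L_e² = π² × 149×10⁹ × 1.183×10^-7 / 11.20² = 1.387×10^3 N

P_cr ≈ 1.39 kN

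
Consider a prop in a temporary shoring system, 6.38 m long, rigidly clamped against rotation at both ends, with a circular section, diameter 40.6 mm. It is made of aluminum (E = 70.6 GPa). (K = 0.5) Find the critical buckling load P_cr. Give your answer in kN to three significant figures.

P_cr ≈ 9.13 kN

I = πd⁴/64 = π×40.6⁴/64 = 1.334×10^5 mm⁴
I = 1.334×10^5 mm⁴ = 1.334×10^-7 m⁴
Effective length L_e = K·L = 0.5 × 6.38 = 3.190 m
P_cr = π²EI / L_e² = π² × 70.6×10⁹ × 1.334×10^-7 / 3.190² = 9.133×10^3 N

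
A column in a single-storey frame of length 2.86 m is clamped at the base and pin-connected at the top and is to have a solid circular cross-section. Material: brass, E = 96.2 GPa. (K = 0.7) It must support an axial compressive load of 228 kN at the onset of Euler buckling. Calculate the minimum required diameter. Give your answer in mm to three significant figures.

L_e = K·L = 0.7 × 2.86 = 2.002 m
Required I = P_cr·L_e²/(π²E) = 2.280×10^5 × 2.002² / (π² × 9.62×10^10) = 9.625×10^-7 m⁴
I_req = 9.625×10^5 mm⁴
Solid circle: I = πd⁴/64  ⇒  d = (64I/π)^(1/4) = (64×9.625×10^5/π)^(1/4) = 66.5 mm

d ≈ 66.5 mm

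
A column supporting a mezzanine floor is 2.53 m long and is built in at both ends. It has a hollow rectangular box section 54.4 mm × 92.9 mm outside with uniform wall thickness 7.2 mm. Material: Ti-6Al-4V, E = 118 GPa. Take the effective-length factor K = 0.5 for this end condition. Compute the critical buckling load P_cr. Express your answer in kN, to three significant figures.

P_cr ≈ 602 kN

Inner dimensions: h_i = 92.9 − 2×7.2 = 78.50 mm, b_i = 54.4 − 2×7.2 = 40.00 mm
Weak-axis I_min = (h_o·b_o³ − h_i·b_i³)/12 with b_o = 54.4, b_i = 40.00 mm (shorter outer/inner sides).
I_min = (92.9×54.4³ − 78.50×40.00³)/12 = 8.277×10^5 mm⁴
I = 8.277×10^5 mm⁴ = 8.277×10^-7 m⁴
Effective length L_e = K·L = 0.5 × 2.53 = 1.265 m
P_cr = π²EI / L_e² = π² × 118×10⁹ × 8.277×10^-7 / 1.265² = 6.024×10^5 N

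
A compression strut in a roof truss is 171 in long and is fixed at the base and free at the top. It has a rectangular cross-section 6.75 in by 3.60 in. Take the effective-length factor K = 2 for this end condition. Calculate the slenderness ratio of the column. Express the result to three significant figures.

For a rectangle r_min = b/√12 = 3.60/√12 = 1.039 in
L_e = K·L = 2 × 171 = 342.0 in
λ = L_e / r_min = 342.00 / 1.039 = 329

λ ≈ 329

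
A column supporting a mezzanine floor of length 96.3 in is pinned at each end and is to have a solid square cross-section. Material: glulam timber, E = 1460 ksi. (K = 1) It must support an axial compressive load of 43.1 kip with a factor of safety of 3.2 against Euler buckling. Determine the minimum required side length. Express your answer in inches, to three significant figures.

a ≈ 5.71 in

Required P_cr = n·P = 3.2 × 43.1 = 137.9 kip
L_e = K·L = 1 × 96.3 = 96.30 in
Required I = P_cr·L_e²/(π²E) = 1.379×10^5 × 96.30² / (π² × 1.46×10^6) = 88.76 in⁴
Solid square: I = a⁴/12  ⇒  a = (12I)^(1/4) = (12×88.76)^(1/4) = 5.71 in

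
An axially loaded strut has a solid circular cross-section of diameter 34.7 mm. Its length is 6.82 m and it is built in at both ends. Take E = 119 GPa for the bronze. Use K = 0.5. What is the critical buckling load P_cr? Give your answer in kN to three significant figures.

I = πd⁴/64 = π×34.7⁴/64 = 7.117×10^4 mm⁴
I = 7.117×10^4 mm⁴ = 7.117×10^-8 m⁴
Effective length L_e = K·L = 0.5 × 6.82 = 3.410 m
P_cr = π²EI / L_e² = π² × 119×10⁹ × 7.117×10^-8 / 3.410² = 7.188×10^3 N

P_cr ≈ 7.19 kN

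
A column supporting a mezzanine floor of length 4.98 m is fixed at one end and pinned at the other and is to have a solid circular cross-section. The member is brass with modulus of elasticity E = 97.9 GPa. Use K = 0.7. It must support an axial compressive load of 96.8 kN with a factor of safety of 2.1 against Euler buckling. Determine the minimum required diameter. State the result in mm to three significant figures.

Required P_cr = n·P = 2.1 × 96.8 = 203.3 kN
L_e = K·L = 0.7 × 4.98 = 3.486 m
Required I = P_cr·L_e²/(π²E) = 2.033×10^5 × 3.486² / (π² × 9.79×10^10) = 2.557×10^-6 m⁴
I_req = 2.557×10^6 mm⁴
Solid circle: I = πd⁴/64  ⇒  d = (64I/π)^(1/4) = (64×2.557×10^6/π)^(1/4) = 85.0 mm

d ≈ 85.0 mm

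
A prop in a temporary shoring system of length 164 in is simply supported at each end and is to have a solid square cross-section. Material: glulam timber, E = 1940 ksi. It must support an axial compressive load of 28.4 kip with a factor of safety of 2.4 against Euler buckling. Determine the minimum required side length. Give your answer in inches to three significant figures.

a ≈ 5.82 in

Required P_cr = n·P = 2.4 × 28.4 = 68.16 kip
L_e = K·L = 1 × 164 = 164.0 in
Required I = P_cr·L_e²/(π²E) = 6.816×10^4 × 164.0² / (π² × 1.94×10^6) = 95.74 in⁴
Solid square: I = a⁴/12  ⇒  a = (12I)^(1/4) = (12×95.74)^(1/4) = 5.82 in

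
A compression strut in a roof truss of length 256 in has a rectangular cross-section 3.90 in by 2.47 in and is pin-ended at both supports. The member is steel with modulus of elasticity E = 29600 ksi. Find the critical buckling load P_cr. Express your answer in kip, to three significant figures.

P_cr ≈ 21.8 kip

Buckling occurs about the weak axis: I_min = h·b³/12 with b = 2.47 in (the shorter side).
I_min = 3.90×2.47³/12 = 4.897 in⁴
Effective length L_e = K·L = 1 × 256 = 256.0 in
P_cr = π²EI / L_e² = π² × 29600×10³ × 4.897 / 256.0² = 2.183×10^4 lb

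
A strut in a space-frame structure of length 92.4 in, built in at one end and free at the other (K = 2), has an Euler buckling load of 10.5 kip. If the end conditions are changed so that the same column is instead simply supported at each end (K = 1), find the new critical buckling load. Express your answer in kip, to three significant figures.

P_cr ≈ 42.0 kip

P_cr ∝ 1/K², so P_cr,new = P_cr,old × (K_old/K_new)² = 10.5 × (2/1)²
= 10.5 × 4.000 = 42.0 kip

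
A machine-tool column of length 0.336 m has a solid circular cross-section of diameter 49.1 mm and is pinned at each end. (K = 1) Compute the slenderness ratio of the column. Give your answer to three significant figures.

I = πd⁴/64 = π×49.1⁴/64 = 2.853×10^5 mm⁴
A = 1.893×10^3 mm²;  r_min = √(I/A) = √(2.853×10^5/1.893×10^3) = 12.28 mm
L_e = K·L = 1 × 0.336 m = 0.3360 m = 336.00 mm
λ = L_e / r_min = 336.00 / 12.28 = 27.4

λ ≈ 27.4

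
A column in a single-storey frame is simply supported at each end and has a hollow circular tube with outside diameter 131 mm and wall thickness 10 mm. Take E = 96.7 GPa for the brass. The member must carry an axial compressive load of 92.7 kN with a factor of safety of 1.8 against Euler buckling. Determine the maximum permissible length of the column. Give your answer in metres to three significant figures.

Inner diameter d_i = 131 − 2×10 = 111.0 mm
I = π(d_o⁴ − d_i⁴)/64 = π(131⁴ − 111.0⁴)/64 = 7.004×10^6 mm⁴
I = 7.004×10^-6 m⁴
Required critical load P_cr = n·P = 1.8 × 92.7 = 166.9 kN = 1.669×10^5 N
From P_cr = π²EI/(K·L)²:  L = (1/K)·√(π²EI/P_cr) = (1/1)·√(π²×9.67×10^10×7.004×10^-6/1.669×10^5)
L = 6.33 m

L_max ≈ 6.33 m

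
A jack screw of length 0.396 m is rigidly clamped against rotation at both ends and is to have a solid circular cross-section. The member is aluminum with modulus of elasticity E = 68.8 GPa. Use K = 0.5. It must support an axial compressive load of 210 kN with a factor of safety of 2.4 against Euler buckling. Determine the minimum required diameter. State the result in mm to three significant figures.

d ≈ 27.7 mm

Required P_cr = n·P = 2.4 × 210 = 504.0 kN
L_e = K·L = 0.5 × 0.396 = 0.1980 m
Required I = P_cr·L_e²/(π²E) = 5.040×10^5 × 0.1980² / (π² × 6.88×10^10) = 2.910×10^-8 m⁴
I_req = 2.910×10^4 mm⁴
Solid circle: I = πd⁴/64  ⇒  d = (64I/π)^(1/4) = (64×2.910×10^4/π)^(1/4) = 27.7 mm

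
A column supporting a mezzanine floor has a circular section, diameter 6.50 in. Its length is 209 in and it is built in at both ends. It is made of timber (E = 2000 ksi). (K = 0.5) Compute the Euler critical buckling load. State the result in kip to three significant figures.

P_cr ≈ 158 kip

I = πd⁴/64 = π×6.50⁴/64 = 87.62 in⁴
Effective length L_e = K·L = 0.5 × 209 = 104.5 in
P_cr = π²EI / L_e² = π² × 2000×10³ × 87.62 / 104.5² = 1.584×10^5 lb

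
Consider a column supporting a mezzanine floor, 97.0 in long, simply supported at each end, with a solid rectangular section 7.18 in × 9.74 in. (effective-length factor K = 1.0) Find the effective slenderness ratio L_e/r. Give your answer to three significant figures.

λ ≈ 46.8

For a rectangle r_min = b/√12 = 7.18/√12 = 2.073 in
L_e = K·L = 1 × 97.0 = 97.00 in
λ = L_e / r_min = 97.000 / 2.073 = 46.8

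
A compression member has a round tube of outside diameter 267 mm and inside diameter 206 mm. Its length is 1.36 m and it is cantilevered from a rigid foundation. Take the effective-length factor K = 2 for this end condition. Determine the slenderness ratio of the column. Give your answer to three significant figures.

d_o = 267 mm, d_i = 206 mm
I = π(d_o⁴ − d_i⁴)/64 = π(267⁴ − 206.0⁴)/64 = 1.611×10^8 mm⁴
A = 2.266×10^4 mm²;  r_min = √(I/A) = √(1.611×10^8/2.266×10^4) = 84.31 mm
L_e = K·L = 2 × 1.36 m = 2.720 m = 2720.0 mm
λ = L_e / r_min = 2720.0 / 84.31 = 32.3

λ ≈ 32.3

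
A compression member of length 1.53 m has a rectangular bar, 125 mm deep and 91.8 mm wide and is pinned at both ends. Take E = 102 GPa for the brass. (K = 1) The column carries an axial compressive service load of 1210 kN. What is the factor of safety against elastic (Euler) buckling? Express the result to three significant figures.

Buckling occurs about the weak axis: I_min = h·b³/12 with b = 91.8 mm (the shorter side).
I_min = 125×91.8³/12 = 8.059×10^6 mm⁴
I = 8.059×10^6 mm⁴ = 8.059×10^-6 m⁴
Effective length L_e = K·L = 1 × 1.53 = 1.530 m
P_cr = π²EI / L_e² = π² × 102×10⁹ × 8.059×10^-6 / 1.530² = 3.466×10^6 N
Factor of safety n = P_cr / P = 3465.6 / 1210 = 2.86

n ≈ 2.86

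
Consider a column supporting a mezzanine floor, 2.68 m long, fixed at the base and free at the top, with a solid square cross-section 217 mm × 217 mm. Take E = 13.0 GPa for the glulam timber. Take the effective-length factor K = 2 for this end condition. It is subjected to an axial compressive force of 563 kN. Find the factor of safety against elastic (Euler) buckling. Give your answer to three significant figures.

n ≈ 1.47

I = a⁴/12 = 217⁴/12 = 1.848×10^8 mm⁴
I = 1.848×10^8 mm⁴ = 1.848×10^-4 m⁴
Effective length L_e = K·L = 2 × 2.68 = 5.360 m
P_cr = π²EI / L_e² = π² × 13.0×10⁹ × 1.848×10^-4 / 5.360² = 8.252×10^5 N
Factor of safety n = P_cr / P = 825.22 / 563 = 1.47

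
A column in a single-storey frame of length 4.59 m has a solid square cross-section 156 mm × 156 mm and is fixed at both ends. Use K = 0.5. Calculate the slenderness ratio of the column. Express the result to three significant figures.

For a square r = a/√12 = 156/√12 = 45.03 mm
L_e = K·L = 0.5 × 4.59 m = 2.295 m = 2295.0 mm
λ = L_e / r_min = 2295.0 / 45.03 = 51.0

λ ≈ 51.0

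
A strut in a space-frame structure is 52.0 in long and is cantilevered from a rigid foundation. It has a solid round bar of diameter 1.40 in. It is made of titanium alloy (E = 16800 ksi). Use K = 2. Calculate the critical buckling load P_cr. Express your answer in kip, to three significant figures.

P_cr ≈ 2.89 kip

I = πd⁴/64 = π×1.40⁴/64 = 0.1886 in⁴
Effective length L_e = K·L = 2 × 52.0 = 104.0 in
P_cr = π²EI / L_e² = π² × 16800×10³ × 0.1886 / 104.0² = 2.891×10^3 lb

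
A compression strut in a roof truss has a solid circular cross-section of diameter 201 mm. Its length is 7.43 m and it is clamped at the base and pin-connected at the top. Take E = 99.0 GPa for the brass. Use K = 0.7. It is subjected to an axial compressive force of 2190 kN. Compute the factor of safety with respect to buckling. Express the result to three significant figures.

n ≈ 1.32

I = πd⁴/64 = π×201⁴/64 = 8.012×10^7 mm⁴
I = 8.012×10^7 mm⁴ = 8.012×10^-5 m⁴
Effective length L_e = K·L = 0.7 × 7.43 = 5.201 m
P_cr = π²EI / L_e² = π² × 99.0×10⁹ × 8.012×10^-5 / 5.201² = 2.894×10^6 N
Factor of safety n = P_cr / P = 2894.1 / 2190 = 1.32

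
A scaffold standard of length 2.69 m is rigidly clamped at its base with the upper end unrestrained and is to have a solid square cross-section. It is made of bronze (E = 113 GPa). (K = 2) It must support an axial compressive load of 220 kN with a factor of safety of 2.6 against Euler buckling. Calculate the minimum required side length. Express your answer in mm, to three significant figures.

a ≈ 116 mm

Required P_cr = n·P = 2.6 × 220 = 572.0 kN
L_e = K·L = 2 × 2.69 = 5.380 m
Required I = P_cr·L_e²/(π²E) = 5.720×10^5 × 5.380² / (π² × 1.13×10^11) = 1.485×10^-5 m⁴
I_req = 1.485×10^7 mm⁴
Solid square: I = a⁴/12  ⇒  a = (12I)^(1/4) = (12×1.485×10^7)^(1/4) = 116 mm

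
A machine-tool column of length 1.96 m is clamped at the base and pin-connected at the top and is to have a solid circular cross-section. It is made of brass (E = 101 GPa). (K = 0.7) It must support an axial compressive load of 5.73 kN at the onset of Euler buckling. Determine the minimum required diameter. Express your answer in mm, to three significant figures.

d ≈ 21.7 mm

L_e = K·L = 0.7 × 1.96 = 1.372 m
Required I = P_cr·L_e²/(π²E) = 5.730×10^3 × 1.372² / (π² × 1.01×10^11) = 1.082×10^-8 m⁴
I_req = 1.082×10^4 mm⁴
Solid circle: I = πd⁴/64  ⇒  d = (64I/π)^(1/4) = (64×1.082×10^4/π)^(1/4) = 21.7 mm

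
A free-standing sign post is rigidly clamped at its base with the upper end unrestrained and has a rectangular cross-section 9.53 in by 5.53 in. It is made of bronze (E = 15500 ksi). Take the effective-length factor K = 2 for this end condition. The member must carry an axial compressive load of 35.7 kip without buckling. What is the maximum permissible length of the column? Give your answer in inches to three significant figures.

L_max ≈ 379 in

Buckling occurs about the weak axis: I_min = h·b³/12 with b = 5.53 in (the shorter side).
I_min = 9.53×5.53³/12 = 134.3 in⁴
At the buckling limit P_cr = P = 3.570×10^4 lb
From P_cr = π²EI/(K·L)²:  L = (1/K)·√(π²EI/P_cr) = (1/2)·√(π²×1.55×10^7×134.3/3.570×10^4)
L = 379 in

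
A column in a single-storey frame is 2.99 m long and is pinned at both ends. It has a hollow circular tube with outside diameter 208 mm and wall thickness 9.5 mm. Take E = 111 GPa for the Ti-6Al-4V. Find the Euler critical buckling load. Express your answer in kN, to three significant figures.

P_cr ≈ 3580 kN

Inner diameter d_i = 208 − 2×9.5 = 189.0 mm
I = π(d_o⁴ − d_i⁴)/64 = π(208⁴ − 189.0⁴)/64 = 2.925×10^7 mm⁴
I = 2.925×10^7 mm⁴ = 2.925×10^-5 m⁴
Effective length L_e = K·L = 1 × 2.99 = 2.990 m
P_cr = π²EI / L_e² = π² × 111×10⁹ × 2.925×10^-5 / 2.990² = 3.584×10^6 N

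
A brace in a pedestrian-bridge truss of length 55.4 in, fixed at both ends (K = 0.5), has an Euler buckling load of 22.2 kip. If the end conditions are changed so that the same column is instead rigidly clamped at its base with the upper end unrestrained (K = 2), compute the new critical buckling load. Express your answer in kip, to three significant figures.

P_cr ≈ 1.39 kip

P_cr ∝ 1/K², so P_cr,new = P_cr,old × (K_old/K_new)² = 22.2 × (0.5/2)²
= 22.2 × 0.06250 = 1.39 kip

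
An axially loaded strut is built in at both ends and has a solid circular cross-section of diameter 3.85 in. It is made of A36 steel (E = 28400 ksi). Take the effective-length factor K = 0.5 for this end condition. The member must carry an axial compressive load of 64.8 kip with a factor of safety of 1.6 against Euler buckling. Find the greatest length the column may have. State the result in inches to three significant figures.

I = πd⁴/64 = π×3.85⁴/64 = 10.78 in⁴
Required critical load P_cr = n·P = 1.6 × 64.8 = 103.7 kip = 1.037×10^5 lb
From P_cr = π²EI/(K·L)²:  L = (1/K)·√(π²EI/P_cr) = (1/0.5)·√(π²×2.84×10^7×10.78/1.037×10^5)
L = 342 in

L_max ≈ 342 in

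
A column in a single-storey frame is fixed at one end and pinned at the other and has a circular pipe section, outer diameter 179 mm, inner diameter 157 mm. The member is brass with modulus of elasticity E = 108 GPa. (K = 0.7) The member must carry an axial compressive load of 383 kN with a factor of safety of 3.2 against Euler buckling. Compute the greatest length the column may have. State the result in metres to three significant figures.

d_o = 179 mm, d_i = 157 mm
I = π(d_o⁴ − d_i⁴)/64 = π(179⁴ − 157.0⁴)/64 = 2.057×10^7 mm⁴
I = 2.057×10^-5 m⁴
Required critical load P_cr = n·P = 3.2 × 383 = 1226 kN = 1.226×10^6 N
From P_cr = π²EI/(K·L)²:  L = (1/K)·√(π²EI/P_cr) = (1/0.7)·√(π²×1.08×10^11×2.057×10^-5/1.226×10^6)
L = 6.04 m

L_max ≈ 6.04 m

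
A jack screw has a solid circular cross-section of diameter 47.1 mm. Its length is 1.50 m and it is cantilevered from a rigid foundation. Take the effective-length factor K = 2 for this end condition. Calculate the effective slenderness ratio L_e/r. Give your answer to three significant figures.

λ ≈ 255

For a solid circle r = d/4 = 47.1/4 = 11.78 mm
L_e = K·L = 2 × 1.50 m = 3.000 m = 3000.0 mm
λ = L_e / r_min = 3000.0 / 11.78 = 255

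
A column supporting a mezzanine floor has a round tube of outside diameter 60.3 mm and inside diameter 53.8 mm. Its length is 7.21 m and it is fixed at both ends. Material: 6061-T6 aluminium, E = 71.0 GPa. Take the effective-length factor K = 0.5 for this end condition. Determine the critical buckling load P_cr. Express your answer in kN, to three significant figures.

d_o = 60.3 mm, d_i = 53.8 mm
I = π(d_o⁴ − d_i⁴)/64 = π(60.3⁴ − 53.80⁴)/64 = 2.377×10^5 mm⁴
I = 2.377×10^5 mm⁴ = 2.377×10^-7 m⁴
Effective length L_e = K·L = 0.5 × 7.21 = 3.605 m
P_cr = π²EI / L_e² = π² × 71.0×10⁹ × 2.377×10^-7 / 3.605² = 1.282×10^4 N

P_cr ≈ 12.8 kN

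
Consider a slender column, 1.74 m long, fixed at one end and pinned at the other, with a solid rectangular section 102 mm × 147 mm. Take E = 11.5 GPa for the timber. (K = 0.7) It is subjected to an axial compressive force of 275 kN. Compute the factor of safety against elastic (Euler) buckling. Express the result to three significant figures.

n ≈ 3.62

Buckling occurs about the weak axis: I_min = h·b³/12 with b = 102 mm (the shorter side).
I_min = 147×102³/12 = 1.300×10^7 mm⁴
I = 1.300×10^7 mm⁴ = 1.300×10^-5 m⁴
Effective length L_e = K·L = 0.7 × 1.74 = 1.218 m
P_cr = π²EI / L_e² = π² × 11.5×10⁹ × 1.300×10^-5 / 1.218² = 9.946×10^5 N
Factor of safety n = P_cr / P = 994.58 / 275 = 3.62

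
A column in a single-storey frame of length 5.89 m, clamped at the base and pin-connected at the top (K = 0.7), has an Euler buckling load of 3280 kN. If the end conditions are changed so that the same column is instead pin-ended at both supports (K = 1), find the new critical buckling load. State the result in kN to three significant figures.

P_cr ≈ 1610 kN

P_cr ∝ 1/K², so P_cr,new = P_cr,old × (K_old/K_new)² = 3280 × (0.7/1)²
= 3280 × 0.4900 = 1610 kN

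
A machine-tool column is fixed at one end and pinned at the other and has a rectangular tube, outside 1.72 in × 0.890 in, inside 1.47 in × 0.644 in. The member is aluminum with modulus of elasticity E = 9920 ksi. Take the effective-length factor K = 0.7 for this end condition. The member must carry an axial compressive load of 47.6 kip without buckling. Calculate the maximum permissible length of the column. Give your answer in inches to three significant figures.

L_max ≈ 16.9 in

Weak-axis I_min = (h_o·b_o³ − h_i·b_i³)/12 with b_o = 0.890, b_i = 0.6440 in (shorter outer/inner sides).
I_min = (1.72×0.890³ − 1.470×0.6440³)/12 = 6.833×10^-2 in⁴
At the buckling limit P_cr = P = 4.760×10^4 lb
From P_cr = π²EI/(K·L)²:  L = (1/K)·√(π²EI/P_cr) = (1/0.7)·√(π²×9.92×10^6×6.833×10^-2/4.760×10^4)
L = 16.9 in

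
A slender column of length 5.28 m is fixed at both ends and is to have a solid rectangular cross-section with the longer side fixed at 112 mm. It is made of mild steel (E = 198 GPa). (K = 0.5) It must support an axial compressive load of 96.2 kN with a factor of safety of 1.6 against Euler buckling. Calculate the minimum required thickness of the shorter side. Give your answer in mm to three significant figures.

Required P_cr = n·P = 1.6 × 96.2 = 153.9 kN
L_e = K·L = 0.5 × 5.28 = 2.640 m
Required I = P_cr·L_e²/(π²E) = 1.539×10^5 × 2.640² / (π² × 1.98×10^11) = 5.490×10^-7 m⁴
I_req = 5.490×10^5 mm⁴
Rectangle, weak axis: I_min = h·b³/12 with h = 112 mm fixed  ⇒  b = (12I/h)^(1/3) = 38.9 mm

b ≈ 38.9 mm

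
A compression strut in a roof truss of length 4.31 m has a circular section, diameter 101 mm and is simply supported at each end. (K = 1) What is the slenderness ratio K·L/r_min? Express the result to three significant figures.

λ ≈ 171

For a solid circle r = d/4 = 101/4 = 25.25 mm
L_e = K·L = 1 × 4.31 m = 4.310 m = 4310.0 mm
λ = L_e / r_min = 4310.0 / 25.25 = 171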